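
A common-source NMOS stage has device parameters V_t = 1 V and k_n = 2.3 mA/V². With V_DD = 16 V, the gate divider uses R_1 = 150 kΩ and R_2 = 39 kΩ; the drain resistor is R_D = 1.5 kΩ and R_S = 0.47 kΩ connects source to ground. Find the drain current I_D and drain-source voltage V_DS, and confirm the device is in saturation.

I_D ≈ 2.1 mA, V_DS ≈ 12 V

V_G = V_DD·R_2/(R_1+R_2) = 16×39/189 = 3.3 V.
Assume saturation: I_D = (k_n/2)(V_GS − V_t)² with V_GS = V_G − I_D·R_S = 3.3 − 0.47·I_D.
Substituting gives 0.254·I_D² − 3.49·I_D + 6.09 = 0, with roots I_D = 2.05 or 11.7 mA.
The root I_D = 11.7 mA gives V_GS = -2.19 V ≤ V_t, so take I_D = 2.05 mA.
Then V_GS = 2.34 V and V_DS = V_DD − I_D(R_D+R_S) = 16 − 2.05×1.97 = 12 V.
Saturation requires V_DS ≥ V_GS − V_t = 1.34 V; 12 ≥ 1.34 ✓.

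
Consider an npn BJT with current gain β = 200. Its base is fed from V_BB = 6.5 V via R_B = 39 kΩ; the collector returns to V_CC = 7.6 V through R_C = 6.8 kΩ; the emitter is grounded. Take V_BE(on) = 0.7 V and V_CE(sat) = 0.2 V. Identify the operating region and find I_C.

saturation; I_C ≈ 1.1 mA

Assume active: I_B = (6.5 − 0.7)/39 = 0.149 mA, giving I_C = β·I_B = 29.7 mA.
But then V_CE = 7.6 − 29.7×6.8 = -195 V < V_CE(sat) = 0.2 V — impossible in the active region.
So the transistor is saturated. With V_CE = 0.2 V, I_C = (V_CC − 0.2)/R_C = 7.4/6.8 = 1.09 mA.
Check: β·I_B = 29.7 mA > I_C = 1.09 mA, confirming saturation.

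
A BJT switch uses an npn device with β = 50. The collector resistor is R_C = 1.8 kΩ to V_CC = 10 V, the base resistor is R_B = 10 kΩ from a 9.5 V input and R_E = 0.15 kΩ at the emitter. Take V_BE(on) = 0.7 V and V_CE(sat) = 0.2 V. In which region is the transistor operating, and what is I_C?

Assume active: I_B = (9.5 − 0.7)/(10 + 51×0.15) = 0.499 mA, I_C = β·I_B = 24.9 mA.
Then V_CE = 10 − 24.9×1.8 − 25.4×0.15 = -38.7 V < 0.2 V — the active assumption fails.
Re-solve with V_CE = 0.2 V. KCL at the emitter: V_E/R_E = (V_BB−0.7−V_E)/R_B + (V_CC−0.2−V_E)/R_C, giving V_E = 0.864 V.
I_C = (V_CC − 0.2 − V_E)/R_C = (9.8 − 0.864)/1.8 = 4.96 mA.
Check: I_B = (8.8 − 0.864)/10 = 0.794 mA, and β·I_B = 39.7 mA > I_C, confirming saturation.

saturation; I_C ≈ 5 mA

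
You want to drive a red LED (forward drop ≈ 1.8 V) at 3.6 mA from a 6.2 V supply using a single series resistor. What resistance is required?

The resistor drops V_S − V_D = 6.2 − 1.8 = 4.4 V at 3.6 mA.
R = 4.4 V / 3.6 mA = 1.22 kΩ.

R ≈ 1.2 kΩ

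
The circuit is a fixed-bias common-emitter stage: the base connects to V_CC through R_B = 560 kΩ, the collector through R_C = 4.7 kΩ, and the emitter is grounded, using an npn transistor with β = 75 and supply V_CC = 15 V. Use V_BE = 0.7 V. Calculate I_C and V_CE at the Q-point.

I_C ≈ 1.9 mA, V_CE ≈ 6 V

Base loop: V_CC = I_B·R_B + V_BE, so I_B = (15 − 0.7)/560 kΩ = 0.0255 mA.
In the active region I_C = β·I_B = 75 × 0.0255 = 1.92 mA.
Collector loop: V_CE = V_CC − I_C·R_C = 15 − 1.92×4.7 = 6 V.
Since V_CE = 6 V > V_CE(sat) ≈ 0.2 V, the transistor is in the active region as assumed.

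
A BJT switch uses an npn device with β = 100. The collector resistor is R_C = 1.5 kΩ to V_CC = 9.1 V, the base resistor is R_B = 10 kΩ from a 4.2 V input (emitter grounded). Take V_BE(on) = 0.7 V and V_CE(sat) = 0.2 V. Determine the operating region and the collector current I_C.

Assume active: I_B = (4.2 − 0.7)/10 = 0.35 mA, giving I_C = β·I_B = 35 mA.
But then V_CE = 9.1 − 35×1.5 = -43.4 V < V_CE(sat) = 0.2 V — impossible in the active region.
So the transistor is saturated. With V_CE = 0.2 V, I_C = (V_CC − 0.2)/R_C = 8.9/1.5 = 5.93 mA.
Check: β·I_B = 35 mA > I_C = 5.93 mA, confirming saturation.

saturation; I_C ≈ 5.9 mA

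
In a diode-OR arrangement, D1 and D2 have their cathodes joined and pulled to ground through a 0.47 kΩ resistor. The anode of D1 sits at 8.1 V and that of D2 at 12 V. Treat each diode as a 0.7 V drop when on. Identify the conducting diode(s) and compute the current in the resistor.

Assume both conduct. Then node N would need to be at both 8.1−0.7 = 7.4 V and 12−0.7 = 11.3 V, which is impossible.
Assume only D2 conducts: V_N = 12 − 0.7 = 11.3 V, so I_R = 11.3/0.47 = 24 mA.
Check D1: its anode-to-cathode voltage is 8.1 − 11.3 = -3.2 V < 0.7 V, so it is off. The assumption is consistent.

Only D2 conducts; I_R ≈ 24 mA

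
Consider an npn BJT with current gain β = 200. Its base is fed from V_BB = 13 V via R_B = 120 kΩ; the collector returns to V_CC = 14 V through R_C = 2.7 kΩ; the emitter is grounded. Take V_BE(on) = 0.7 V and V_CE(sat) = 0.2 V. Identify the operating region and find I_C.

saturation; I_C ≈ 5.1 mA

Assume active: I_B = (13 − 0.7)/120 = 0.103 mA, giving I_C = β·I_B = 20.5 mA.
But then V_CE = 14 − 20.5×2.7 = -41.4 V < V_CE(sat) = 0.2 V — impossible in the active region.
So the transistor is saturated. With V_CE = 0.2 V, I_C = (V_CC − 0.2)/R_C = 13.8/2.7 = 5.11 mA.
Check: β·I_B = 20.5 mA > I_C = 5.11 mA, confirming saturation.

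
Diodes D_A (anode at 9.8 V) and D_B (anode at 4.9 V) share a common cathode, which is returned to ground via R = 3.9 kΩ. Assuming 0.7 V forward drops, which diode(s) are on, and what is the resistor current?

Only D_A conducts; I_R ≈ 2.3 mA

Assume both conduct. Then node N would need to be at both 9.8−0.7 = 9.1 V and 4.9−0.7 = 4.2 V, which is impossible.
Assume only D_A conducts: V_N = 9.8 − 0.7 = 9.1 V, so I_R = 9.1/3.9 = 2.33 mA.
Check D_B: its anode-to-cathode voltage is 4.9 − 9.1 = -4.2 V < 0.7 V, so it is off. The assumption is consistent.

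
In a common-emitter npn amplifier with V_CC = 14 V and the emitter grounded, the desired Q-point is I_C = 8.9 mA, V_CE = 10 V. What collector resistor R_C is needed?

Collector loop: V_CC = I_C·R_C + V_CE.
R_C = (V_CC − V_CE)/I_C = (14 − 10)/8.9 = 0.449 kΩ.

R_C ≈ 0.45 kΩ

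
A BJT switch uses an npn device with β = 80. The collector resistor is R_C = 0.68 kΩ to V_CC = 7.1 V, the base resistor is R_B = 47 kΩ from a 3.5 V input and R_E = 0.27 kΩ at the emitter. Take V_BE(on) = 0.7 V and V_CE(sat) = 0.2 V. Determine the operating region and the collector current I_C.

Assume active. Base-emitter loop: I_B = (V_BB − V_BE)/(R_B + (β+1)R_E) = (3.5 − 0.7)/(47 + 81×0.27) = 0.0407 mA.
I_C = β·I_B = 80×0.0407 = 3.25 mA.
V_CE = V_CC − I_C·R_C − I_E·R_E = 7.1 − 3.25×0.68 − 3.29×0.27 = 4 V > V_CE(sat), so the active-region assumption holds.

active; I_C ≈ 3.3 mA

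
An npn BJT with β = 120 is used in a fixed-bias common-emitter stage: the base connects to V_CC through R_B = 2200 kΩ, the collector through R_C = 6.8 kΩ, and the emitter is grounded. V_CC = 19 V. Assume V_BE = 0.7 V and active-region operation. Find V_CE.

V_CE ≈ 12 V

Base loop: V_CC = I_B·R_B + V_BE, so I_B = (19 − 0.7)/2200 kΩ = 0.00832 mA.
In the active region I_C = β·I_B = 120 × 0.00832 = 0.998 mA.
Collector loop: V_CE = V_CC − I_C·R_C = 19 − 0.998×6.8 = 12.2 V.
Since V_CE = 12.2 V > V_CE(sat) ≈ 0.2 V, the transistor is in the active region as assumed.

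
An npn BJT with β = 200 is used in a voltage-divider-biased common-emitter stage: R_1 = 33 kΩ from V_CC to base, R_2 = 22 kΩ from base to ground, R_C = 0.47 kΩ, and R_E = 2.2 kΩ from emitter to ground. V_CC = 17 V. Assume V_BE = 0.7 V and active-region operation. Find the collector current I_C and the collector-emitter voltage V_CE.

I_C ≈ 2.7 mA, V_CE ≈ 9.8 V

Thevenize the base divider: V_Th = V_CC·R_2/(R_1+R_2) = 17×22/55 = 6.8 V, R_Th = R_1‖R_2 = 13.2 kΩ.
Base-emitter loop: V_Th = I_B·R_Th + V_BE + (β+1)I_B·R_E, so I_B = (6.8 − 0.7) / (13.2 + 201×2.2) = 0.0134 mA.
I_C = β·I_B = 200×0.0134 = 2.68 mA, and I_E = (β+1)I_B = 2.69 mA.
V_CE = V_CC − I_C·R_C − I_E·R_E = 17 − 2.68×0.47 − 2.69×2.2 = 9.82 V.
V_CE = 9.82 V > 0.2 V confirms active-region operation.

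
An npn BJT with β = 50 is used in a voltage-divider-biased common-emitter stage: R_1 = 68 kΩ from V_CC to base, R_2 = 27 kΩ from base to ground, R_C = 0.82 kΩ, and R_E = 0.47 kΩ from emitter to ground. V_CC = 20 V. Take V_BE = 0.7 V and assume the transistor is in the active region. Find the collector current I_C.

I_C ≈ 5.8 mA

Thevenize the base divider: V_Th = V_CC·R_2/(R_1+R_2) = 20×27/95 = 5.68 V, R_Th = R_1‖R_2 = 19.3 kΩ.
Base-emitter loop: V_Th = I_B·R_Th + V_BE + (β+1)I_B·R_E, so I_B = (5.68 − 0.7) / (19.3 + 51×0.47) = 0.115 mA.
I_C = β·I_B = 50×0.115 = 5.76 mA, and I_E = (β+1)I_B = 5.87 mA.
V_CE = V_CC − I_C·R_C − I_E·R_E = 20 − 5.76×0.82 − 5.87×0.47 = 12.5 V.
V_CE = 12.5 V > 0.2 V confirms active-region operation.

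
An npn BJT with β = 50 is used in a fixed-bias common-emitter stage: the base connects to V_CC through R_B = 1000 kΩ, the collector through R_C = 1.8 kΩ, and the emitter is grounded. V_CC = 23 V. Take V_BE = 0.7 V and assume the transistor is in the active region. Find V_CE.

V_CE ≈ 21 V

Base loop: V_CC = I_B·R_B + V_BE, so I_B = (23 − 0.7)/1000 kΩ = 0.0223 mA.
In the active region I_C = β·I_B = 50 × 0.0223 = 1.11 mA.
Collector loop: V_CE = V_CC − I_C·R_C = 23 − 1.11×1.8 = 21 V.
Since V_CE = 21 V > V_CE(sat) ≈ 0.2 V, the transistor is in the active region as assumed.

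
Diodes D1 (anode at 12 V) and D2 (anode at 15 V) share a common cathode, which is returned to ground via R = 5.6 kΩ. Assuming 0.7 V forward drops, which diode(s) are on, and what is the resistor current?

Assume both conduct. Then node N would need to be at both 12−0.7 = 11.3 V and 15−0.7 = 14.3 V, which is impossible.
Assume only D2 conducts: V_N = 15 − 0.7 = 14.3 V, so I_R = 14.3/5.6 = 2.55 mA.
Check D1: its anode-to-cathode voltage is 12 − 14.3 = -2.3 V < 0.7 V, so it is off. The assumption is consistent.

Only D2 conducts; I_R ≈ 2.6 mA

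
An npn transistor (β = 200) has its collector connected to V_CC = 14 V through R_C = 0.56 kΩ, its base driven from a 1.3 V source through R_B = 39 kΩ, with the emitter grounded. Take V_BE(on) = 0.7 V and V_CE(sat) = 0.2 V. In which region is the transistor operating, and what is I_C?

active; I_C ≈ 3.1 mA

Assume active. Base-emitter loop: I_B = (V_BB − V_BE)/R_B = (1.3 − 0.7)/39 = 0.0154 mA.
I_C = β·I_B = 200×0.0154 = 3.08 mA.
V_CE = V_CC − I_C·R_C = 14 − 3.08×0.56 = 12.3 V > V_CE(sat), so the active-region assumption holds.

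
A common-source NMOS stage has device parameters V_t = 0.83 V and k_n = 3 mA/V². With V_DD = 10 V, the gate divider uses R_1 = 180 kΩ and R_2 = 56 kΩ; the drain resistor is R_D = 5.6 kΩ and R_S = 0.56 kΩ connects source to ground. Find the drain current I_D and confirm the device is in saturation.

V_G = V_DD·R_2/(R_1+R_2) = 10×56/236 = 2.37 V.
Assume saturation: I_D = (k_n/2)(V_GS − V_t)² with V_GS = V_G − I_D·R_S = 2.37 − 0.56·I_D.
Substituting gives 0.47·I_D² − 3.59·I_D + 3.57 = 0, with roots I_D = 1.17 or 6.46 mA.
The root I_D = 6.46 mA gives V_GS = -1.25 V ≤ V_t, so take I_D = 1.17 mA.
Then V_GS = 1.71 V and V_DS = V_DD − I_D(R_D+R_S) = 10 − 1.17×6.16 = 2.76 V.
Saturation requires V_DS ≥ V_GS − V_t = 0.885 V; 2.76 ≥ 0.885 ✓.

I_D ≈ 1.2 mA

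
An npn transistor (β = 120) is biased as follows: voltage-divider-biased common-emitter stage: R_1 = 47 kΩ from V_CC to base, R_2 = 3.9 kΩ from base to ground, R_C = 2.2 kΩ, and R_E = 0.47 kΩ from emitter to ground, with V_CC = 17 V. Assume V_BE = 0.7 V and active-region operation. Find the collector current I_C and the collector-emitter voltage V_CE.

Thevenize the base divider: V_Th = V_CC·R_2/(R_1+R_2) = 17×3.9/50.9 = 1.3 V, R_Th = R_1‖R_2 = 3.6 kΩ.
Base-emitter loop: V_Th = I_B·R_Th + V_BE + (β+1)I_B·R_E, so I_B = (1.3 − 0.7) / (3.6 + 121×0.47) = 0.00996 mA.
I_C = β·I_B = 120×0.00996 = 1.2 mA, and I_E = (β+1)I_B = 1.21 mA.
V_CE = V_CC − I_C·R_C − I_E·R_E = 17 − 1.2×2.2 − 1.21×0.47 = 13.8 V.
V_CE = 13.8 V > 0.2 V confirms active-region operation.

I_C ≈ 1.2 mA, V_CE ≈ 14 V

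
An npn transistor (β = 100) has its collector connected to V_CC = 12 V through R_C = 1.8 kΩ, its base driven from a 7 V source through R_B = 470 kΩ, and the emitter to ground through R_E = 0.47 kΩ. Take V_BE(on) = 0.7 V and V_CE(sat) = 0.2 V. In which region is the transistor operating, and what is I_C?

Assume active. Base-emitter loop: I_B = (V_BB − V_BE)/(R_B + (β+1)R_E) = (7 − 0.7)/(470 + 101×0.47) = 0.0122 mA.
I_C = β·I_B = 100×0.0122 = 1.22 mA.
V_CE = V_CC − I_C·R_C − I_E·R_E = 12 − 1.22×1.8 − 1.23×0.47 = 9.23 V > V_CE(sat), so the active-region assumption holds.

active; I_C ≈ 1.2 mA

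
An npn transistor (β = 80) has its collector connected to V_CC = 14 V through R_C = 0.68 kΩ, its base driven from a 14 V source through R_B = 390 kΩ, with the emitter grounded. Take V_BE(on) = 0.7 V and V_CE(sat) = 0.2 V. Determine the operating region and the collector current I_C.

Assume active. Base-emitter loop: I_B = (V_BB − V_BE)/R_B = (14 − 0.7)/390 = 0.0341 mA.
I_C = β·I_B = 80×0.0341 = 2.73 mA.
V_CE = V_CC − I_C·R_C = 14 − 2.73×0.68 = 12.1 V > V_CE(sat), so the active-region assumption holds.

active; I_C ≈ 2.7 mA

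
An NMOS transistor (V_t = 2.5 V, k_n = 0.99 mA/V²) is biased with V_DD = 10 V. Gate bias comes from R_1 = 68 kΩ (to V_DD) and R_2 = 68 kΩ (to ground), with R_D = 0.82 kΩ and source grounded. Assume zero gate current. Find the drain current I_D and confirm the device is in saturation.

I_D ≈ 3.1 mA

V_G = V_DD·R_2/(R_1+R_2) = 10×68/136 = 5 V. With the source grounded, V_GS = V_G = 5 V.
Assume saturation: I_D = (k_n/2)(V_GS − V_t)² = (0.99/2)×(5 − 2.5)² = 0.495×2.5² = 3.09 mA.
V_DS = V_DD − I_D·R_D = 10 − 3.09×0.82 = 7.46 V.
Saturation requires V_DS ≥ V_GS − V_t = 2.5 V; 7.46 ≥ 2.5 ✓.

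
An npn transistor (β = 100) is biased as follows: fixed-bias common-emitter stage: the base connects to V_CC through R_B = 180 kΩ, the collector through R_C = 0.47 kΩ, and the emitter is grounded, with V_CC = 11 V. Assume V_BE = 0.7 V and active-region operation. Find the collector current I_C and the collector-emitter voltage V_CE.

Base loop: V_CC = I_B·R_B + V_BE, so I_B = (11 − 0.7)/180 kΩ = 0.0572 mA.
In the active region I_C = β·I_B = 100 × 0.0572 = 5.72 mA.
Collector loop: V_CE = V_CC − I_C·R_C = 11 − 5.72×0.47 = 8.31 V.
Since V_CE = 8.31 V > V_CE(sat) ≈ 0.2 V, the transistor is in the active region as assumed.

I_C ≈ 5.7 mA, V_CE ≈ 8.3 V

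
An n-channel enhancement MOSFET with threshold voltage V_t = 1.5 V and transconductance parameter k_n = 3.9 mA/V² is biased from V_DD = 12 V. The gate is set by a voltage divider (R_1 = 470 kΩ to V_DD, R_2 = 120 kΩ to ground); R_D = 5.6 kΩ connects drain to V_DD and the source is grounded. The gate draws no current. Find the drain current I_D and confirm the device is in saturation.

V_G = V_DD·R_2/(R_1+R_2) = 12×120/590 = 2.44 V. With the source grounded, V_GS = V_G = 2.44 V.
Assume saturation: I_D = (k_n/2)(V_GS − V_t)² = (3.9/2)×(2.44 − 1.5)² = 1.95×0.941² = 1.73 mA.
V_DS = V_DD − I_D·R_D = 12 − 1.73×5.6 = 2.34 V.
Saturation requires V_DS ≥ V_GS − V_t = 0.941 V; 2.34 ≥ 0.941 ✓.

I_D ≈ 1.7 mA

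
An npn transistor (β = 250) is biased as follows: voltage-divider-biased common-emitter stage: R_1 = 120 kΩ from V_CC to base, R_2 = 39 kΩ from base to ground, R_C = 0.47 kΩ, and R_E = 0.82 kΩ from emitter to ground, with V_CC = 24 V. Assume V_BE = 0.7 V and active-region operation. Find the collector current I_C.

I_C ≈ 5.5 mA

Thevenize the base divider: V_Th = V_CC·R_2/(R_1+R_2) = 24×39/159 = 5.89 V, R_Th = R_1‖R_2 = 29.4 kΩ.
Base-emitter loop: V_Th = I_B·R_Th + V_BE + (β+1)I_B·R_E, so I_B = (5.89 − 0.7) / (29.4 + 251×0.82) = 0.022 mA.
I_C = β·I_B = 250×0.022 = 5.51 mA, and I_E = (β+1)I_B = 5.53 mA.
V_CE = V_CC − I_C·R_C − I_E·R_E = 24 − 5.51×0.47 − 5.53×0.82 = 16.9 V.
V_CE = 16.9 V > 0.2 V confirms active-region operation.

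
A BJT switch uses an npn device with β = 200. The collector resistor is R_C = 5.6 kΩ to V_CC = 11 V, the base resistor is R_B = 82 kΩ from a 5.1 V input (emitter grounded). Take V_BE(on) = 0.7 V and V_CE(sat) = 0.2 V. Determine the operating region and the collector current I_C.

saturation; I_C ≈ 1.9 mA

Assume active: I_B = (5.1 − 0.7)/82 = 0.0537 mA, giving I_C = β·I_B = 10.7 mA.
But then V_CE = 11 − 10.7×5.6 = -49.1 V < V_CE(sat) = 0.2 V — impossible in the active region.
So the transistor is saturated. With V_CE = 0.2 V, I_C = (V_CC − 0.2)/R_C = 10.8/5.6 = 1.93 mA.
Check: β·I_B = 10.7 mA > I_C = 1.93 mA, confirming saturation.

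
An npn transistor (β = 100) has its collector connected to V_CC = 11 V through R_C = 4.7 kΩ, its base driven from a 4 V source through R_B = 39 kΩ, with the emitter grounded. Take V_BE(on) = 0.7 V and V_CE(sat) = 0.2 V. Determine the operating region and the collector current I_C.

saturation; I_C ≈ 2.3 mA

Assume active: I_B = (4 − 0.7)/39 = 0.0846 mA, giving I_C = β·I_B = 8.46 mA.
But then V_CE = 11 − 8.46×4.7 = -28.8 V < V_CE(sat) = 0.2 V — impossible in the active region.
So the transistor is saturated. With V_CE = 0.2 V, I_C = (V_CC − 0.2)/R_C = 10.8/4.7 = 2.3 mA.
Check: β·I_B = 8.46 mA > I_C = 2.3 mA, confirming saturation.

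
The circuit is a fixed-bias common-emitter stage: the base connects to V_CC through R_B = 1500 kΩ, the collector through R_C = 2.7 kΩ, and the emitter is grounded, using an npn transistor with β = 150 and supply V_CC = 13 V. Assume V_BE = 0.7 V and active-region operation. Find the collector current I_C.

Base loop: V_CC = I_B·R_B + V_BE, so I_B = (13 − 0.7)/1500 kΩ = 0.0082 mA.
In the active region I_C = β·I_B = 150 × 0.0082 = 1.23 mA.
Collector loop: V_CE = V_CC − I_C·R_C = 13 − 1.23×2.7 = 9.68 V.
Since V_CE = 9.68 V > V_CE(sat) ≈ 0.2 V, the transistor is in the active region as assumed.

I_C ≈ 1.2 mA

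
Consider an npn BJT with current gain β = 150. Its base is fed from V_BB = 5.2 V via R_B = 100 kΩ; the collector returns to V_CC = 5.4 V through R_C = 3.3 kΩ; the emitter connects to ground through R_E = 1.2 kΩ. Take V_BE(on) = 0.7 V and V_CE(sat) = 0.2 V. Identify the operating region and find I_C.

Assume active: I_B = (5.2 − 0.7)/(100 + 151×1.2) = 0.016 mA, I_C = β·I_B = 2.4 mA.
Then V_CE = 5.4 − 2.4×3.3 − 2.42×1.2 = -5.42 V < 0.2 V — the active assumption fails.
Re-solve with V_CE = 0.2 V. KCL at the emitter: V_E/R_E = (V_BB−0.7−V_E)/R_B + (V_CC−0.2−V_E)/R_C, giving V_E = 1.41 V.
I_C = (V_CC − 0.2 − V_E)/R_C = (5.2 − 1.41)/3.3 = 1.15 mA.
Check: I_B = (4.5 − 1.41)/100 = 0.0309 mA, and β·I_B = 4.63 mA > I_C, confirming saturation.

saturation; I_C ≈ 1.1 mA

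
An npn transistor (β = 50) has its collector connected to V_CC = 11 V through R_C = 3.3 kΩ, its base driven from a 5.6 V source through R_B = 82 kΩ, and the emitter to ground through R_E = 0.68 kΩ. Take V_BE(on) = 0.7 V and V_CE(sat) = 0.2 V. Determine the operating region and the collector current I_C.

Assume active. Base-emitter loop: I_B = (V_BB − V_BE)/(R_B + (β+1)R_E) = (5.6 − 0.7)/(82 + 51×0.68) = 0.042 mA.
I_C = β·I_B = 50×0.042 = 2.1 mA.
V_CE = V_CC − I_C·R_C − I_E·R_E = 11 − 2.1×3.3 − 2.14×0.68 = 2.61 V > V_CE(sat), so the active-region assumption holds.

active; I_C ≈ 2.1 mA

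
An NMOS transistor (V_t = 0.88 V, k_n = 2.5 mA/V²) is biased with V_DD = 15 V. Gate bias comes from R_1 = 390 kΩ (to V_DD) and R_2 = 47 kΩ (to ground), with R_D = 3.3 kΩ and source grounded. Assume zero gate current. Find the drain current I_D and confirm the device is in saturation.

I_D ≈ 0.67 mA

V_G = V_DD·R_2/(R_1+R_2) = 15×47/437 = 1.61 V. With the source grounded, V_GS = V_G = 1.61 V.
Assume saturation: I_D = (k_n/2)(V_GS − V_t)² = (2.5/2)×(1.61 − 0.88)² = 1.25×0.733² = 0.672 mA.
V_DS = V_DD − I_D·R_D = 15 − 0.672×3.3 = 12.8 V.
Saturation requires V_DS ≥ V_GS − V_t = 0.733 V; 12.8 ≥ 0.733 ✓.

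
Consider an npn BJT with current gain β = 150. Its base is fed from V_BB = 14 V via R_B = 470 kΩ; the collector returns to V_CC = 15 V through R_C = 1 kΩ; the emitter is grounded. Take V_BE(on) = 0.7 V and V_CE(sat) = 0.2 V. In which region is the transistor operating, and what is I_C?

Assume active. Base-emitter loop: I_B = (V_BB − V_BE)/R_B = (14 − 0.7)/470 = 0.0283 mA.
I_C = β·I_B = 150×0.0283 = 4.24 mA.
V_CE = V_CC − I_C·R_C = 15 − 4.24×1 = 10.8 V > V_CE(sat), so the active-region assumption holds.

active; I_C ≈ 4.2 mA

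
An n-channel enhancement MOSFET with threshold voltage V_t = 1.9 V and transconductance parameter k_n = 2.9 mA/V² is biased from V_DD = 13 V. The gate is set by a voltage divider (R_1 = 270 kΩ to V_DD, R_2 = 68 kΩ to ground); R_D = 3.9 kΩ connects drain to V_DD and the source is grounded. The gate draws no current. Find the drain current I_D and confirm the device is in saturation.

I_D ≈ 0.74 mA

V_G = V_DD·R_2/(R_1+R_2) = 13×68/338 = 2.62 V. With the source grounded, V_GS = V_G = 2.62 V.
Assume saturation: I_D = (k_n/2)(V_GS − V_t)² = (2.9/2)×(2.62 − 1.9)² = 1.45×0.715² = 0.742 mA.
V_DS = V_DD − I_D·R_D = 13 − 0.742×3.9 = 10.1 V.
Saturation requires V_DS ≥ V_GS − V_t = 0.715 V; 10.1 ≥ 0.715 ✓.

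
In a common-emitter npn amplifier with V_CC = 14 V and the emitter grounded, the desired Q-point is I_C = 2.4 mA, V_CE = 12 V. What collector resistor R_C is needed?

Collector loop: V_CC = I_C·R_C + V_CE.
R_C = (V_CC − V_CE)/I_C = (14 − 12)/2.4 = 0.833 kΩ.

R_C ≈ 0.83 kΩ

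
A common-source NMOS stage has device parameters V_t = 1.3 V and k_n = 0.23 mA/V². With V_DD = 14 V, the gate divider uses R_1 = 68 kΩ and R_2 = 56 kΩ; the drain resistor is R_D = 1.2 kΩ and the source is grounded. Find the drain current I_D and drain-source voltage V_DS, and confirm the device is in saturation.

I_D ≈ 2.9 mA, V_DS ≈ 11 V

V_G = V_DD·R_2/(R_1+R_2) = 14×56/124 = 6.32 V. With the source grounded, V_GS = V_G = 6.32 V.
Assume saturation: I_D = (k_n/2)(V_GS − V_t)² = (0.23/2)×(6.32 − 1.3)² = 0.115×5.02² = 2.9 mA.
V_DS = V_DD − I_D·R_D = 14 − 2.9×1.2 = 10.5 V.
Saturation requires V_DS ≥ V_GS − V_t = 5.02 V; 10.5 ≥ 5.02 ✓.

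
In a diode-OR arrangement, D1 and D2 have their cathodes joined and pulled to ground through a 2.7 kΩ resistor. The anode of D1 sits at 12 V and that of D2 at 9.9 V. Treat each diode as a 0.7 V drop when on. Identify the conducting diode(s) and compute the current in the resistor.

Assume both conduct. Then node N would need to be at both 12−0.7 = 11.3 V and 9.9−0.7 = 9.2 V, which is impossible.
Assume only D1 conducts: V_N = 12 − 0.7 = 11.3 V, so I_R = 11.3/2.7 = 4.19 mA.
Check D2: its anode-to-cathode voltage is 9.9 − 11.3 = -1.4 V < 0.7 V, so it is off. The assumption is consistent.

Only D1 conducts; I_R ≈ 4.2 mA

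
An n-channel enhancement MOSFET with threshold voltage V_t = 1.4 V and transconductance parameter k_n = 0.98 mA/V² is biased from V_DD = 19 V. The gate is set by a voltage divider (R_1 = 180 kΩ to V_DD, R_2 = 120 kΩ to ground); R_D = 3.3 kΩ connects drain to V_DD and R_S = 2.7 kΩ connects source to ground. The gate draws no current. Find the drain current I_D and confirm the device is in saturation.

I_D ≈ 1.6 mA

V_G = V_DD·R_2/(R_1+R_2) = 19×120/300 = 7.6 V.
Assume saturation: I_D = (k_n/2)(V_GS − V_t)² with V_GS = V_G − I_D·R_S = 7.6 − 2.7·I_D.
Substituting gives 3.57·I_D² − 17.4·I_D + 18.8 = 0, with roots I_D = 1.62 or 3.25 mA.
The root I_D = 3.25 mA gives V_GS = -1.18 V ≤ V_t, so take I_D = 1.62 mA.
Then V_GS = 3.22 V and V_DS = V_DD − I_D(R_D+R_S) = 19 − 1.62×6 = 9.27 V.
Saturation requires V_DS ≥ V_GS − V_t = 1.82 V; 9.27 ≥ 1.82 ✓.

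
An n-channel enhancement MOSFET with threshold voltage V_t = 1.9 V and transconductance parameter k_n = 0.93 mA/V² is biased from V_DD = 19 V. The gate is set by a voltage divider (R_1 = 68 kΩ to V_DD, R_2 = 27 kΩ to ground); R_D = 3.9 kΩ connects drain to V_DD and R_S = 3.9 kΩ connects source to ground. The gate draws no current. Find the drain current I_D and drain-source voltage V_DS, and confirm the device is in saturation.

V_G = V_DD·R_2/(R_1+R_2) = 19×27/95 = 5.4 V.
Assume saturation: I_D = (k_n/2)(V_GS − V_t)² with V_GS = V_G − I_D·R_S = 5.4 − 3.9·I_D.
Substituting gives 7.07·I_D² − 13.7·I_D + 5.7 = 0, with roots I_D = 0.605 or 1.33 mA.
The root I_D = 1.33 mA gives V_GS = 0.208 V ≤ V_t, so take I_D = 0.605 mA.
Then V_GS = 3.04 V and V_DS = V_DD − I_D(R_D+R_S) = 19 − 0.605×7.8 = 14.3 V.
Saturation requires V_DS ≥ V_GS − V_t = 1.14 V; 14.3 ≥ 1.14 ✓.

I_D ≈ 0.6 mA, V_DS ≈ 14 V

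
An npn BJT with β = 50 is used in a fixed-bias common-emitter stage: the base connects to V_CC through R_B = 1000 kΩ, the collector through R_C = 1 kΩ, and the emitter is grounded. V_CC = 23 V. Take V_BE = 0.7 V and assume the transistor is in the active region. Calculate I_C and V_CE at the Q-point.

Base loop: V_CC = I_B·R_B + V_BE, so I_B = (23 − 0.7)/1000 kΩ = 0.0223 mA.
In the active region I_C = β·I_B = 50 × 0.0223 = 1.11 mA.
Collector loop: V_CE = V_CC − I_C·R_C = 23 − 1.11×1 = 21.9 V.
Since V_CE = 21.9 V > V_CE(sat) ≈ 0.2 V, the transistor is in the active region as assumed.

I_C ≈ 1.1 mA, V_CE ≈ 22 V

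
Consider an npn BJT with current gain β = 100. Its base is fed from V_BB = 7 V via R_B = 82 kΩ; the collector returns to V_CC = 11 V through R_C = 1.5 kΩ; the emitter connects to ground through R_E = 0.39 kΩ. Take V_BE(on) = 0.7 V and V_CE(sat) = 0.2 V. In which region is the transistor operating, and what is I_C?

Assume active. Base-emitter loop: I_B = (V_BB − V_BE)/(R_B + (β+1)R_E) = (7 − 0.7)/(82 + 101×0.39) = 0.0519 mA.
I_C = β·I_B = 100×0.0519 = 5.19 mA.
V_CE = V_CC − I_C·R_C − I_E·R_E = 11 − 5.19×1.5 − 5.24×0.39 = 1.17 V > V_CE(sat), so the active-region assumption holds.

active; I_C ≈ 5.2 mA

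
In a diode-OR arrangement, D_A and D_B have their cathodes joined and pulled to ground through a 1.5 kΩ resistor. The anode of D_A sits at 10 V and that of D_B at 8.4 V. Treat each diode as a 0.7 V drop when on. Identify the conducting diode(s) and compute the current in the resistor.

Only D_A conducts; I_R ≈ 6.2 mA

Assume both conduct. Then node N would need to be at both 10−0.7 = 9.3 V and 8.4−0.7 = 7.7 V, which is impossible.
Assume only D_A conducts: V_N = 10 − 0.7 = 9.3 V, so I_R = 9.3/1.5 = 6.2 mA.
Check D_B: its anode-to-cathode voltage is 8.4 − 9.3 = -0.9 V < 0.7 V, so it is off. The assumption is consistent.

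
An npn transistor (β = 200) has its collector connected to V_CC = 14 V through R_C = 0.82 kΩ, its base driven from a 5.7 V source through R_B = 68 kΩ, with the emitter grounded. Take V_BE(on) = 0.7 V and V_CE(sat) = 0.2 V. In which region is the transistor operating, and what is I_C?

Assume active. Base-emitter loop: I_B = (V_BB − V_BE)/R_B = (5.7 − 0.7)/68 = 0.0735 mA.
I_C = β·I_B = 200×0.0735 = 14.7 mA.
V_CE = V_CC − I_C·R_C = 14 − 14.7×0.82 = 1.94 V > V_CE(sat), so the active-region assumption holds.

active; I_C ≈ 15 mA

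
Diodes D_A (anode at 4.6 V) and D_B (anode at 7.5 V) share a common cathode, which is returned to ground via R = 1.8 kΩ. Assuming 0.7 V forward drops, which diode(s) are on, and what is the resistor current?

Only D_B conducts; I_R ≈ 3.8 mA

Assume both conduct. Then node N would need to be at both 4.6−0.7 = 3.9 V and 7.5−0.7 = 6.8 V, which is impossible.
Assume only D_B conducts: V_N = 7.5 − 0.7 = 6.8 V, so I_R = 6.8/1.8 = 3.78 mA.
Check D_A: its anode-to-cathode voltage is 4.6 − 6.8 = -2.2 V < 0.7 V, so it is off. The assumption is consistent.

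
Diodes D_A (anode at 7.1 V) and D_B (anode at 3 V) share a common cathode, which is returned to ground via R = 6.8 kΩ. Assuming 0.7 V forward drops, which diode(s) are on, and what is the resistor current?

Only D_A conducts; I_R ≈ 0.94 mA

Assume both conduct. Then node N would need to be at both 7.1−0.7 = 6.4 V and 3−0.7 = 2.3 V, which is impossible.
Assume only D_A conducts: V_N = 7.1 − 0.7 = 6.4 V, so I_R = 6.4/6.8 = 0.941 mA.
Check D_B: its anode-to-cathode voltage is 3 − 6.4 = -3.4 V < 0.7 V, so it is off. The assumption is consistent.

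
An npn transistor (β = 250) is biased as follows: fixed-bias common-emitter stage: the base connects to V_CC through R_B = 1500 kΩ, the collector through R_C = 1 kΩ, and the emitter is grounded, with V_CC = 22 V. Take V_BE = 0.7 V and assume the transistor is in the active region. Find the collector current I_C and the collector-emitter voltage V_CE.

Base loop: V_CC = I_B·R_B + V_BE, so I_B = (22 − 0.7)/1500 kΩ = 0.0142 mA.
In the active region I_C = β·I_B = 250 × 0.0142 = 3.55 mA.
Collector loop: V_CE = V_CC − I_C·R_C = 22 − 3.55×1 = 18.4 V.
Since V_CE = 18.4 V > V_CE(sat) ≈ 0.2 V, the transistor is in the active region as assumed.

I_C ≈ 3.6 mA, V_CE ≈ 18 V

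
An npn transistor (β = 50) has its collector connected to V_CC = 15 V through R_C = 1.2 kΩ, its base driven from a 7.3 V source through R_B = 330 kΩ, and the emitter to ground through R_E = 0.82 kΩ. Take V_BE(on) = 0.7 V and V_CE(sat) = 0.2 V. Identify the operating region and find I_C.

active; I_C ≈ 0.89 mA

Assume active. Base-emitter loop: I_B = (V_BB − V_BE)/(R_B + (β+1)R_E) = (7.3 − 0.7)/(330 + 51×0.82) = 0.0178 mA.
I_C = β·I_B = 50×0.0178 = 0.888 mA.
V_CE = V_CC − I_C·R_C − I_E·R_E = 15 − 0.888×1.2 − 0.905×0.82 = 13.2 V > V_CE(sat), so the active-region assumption holds.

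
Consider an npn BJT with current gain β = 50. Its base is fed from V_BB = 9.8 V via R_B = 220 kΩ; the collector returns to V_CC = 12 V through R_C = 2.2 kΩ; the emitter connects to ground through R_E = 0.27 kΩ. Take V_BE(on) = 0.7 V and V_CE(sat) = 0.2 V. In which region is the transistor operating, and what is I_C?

Assume active. Base-emitter loop: I_B = (V_BB − V_BE)/(R_B + (β+1)R_E) = (9.8 − 0.7)/(220 + 51×0.27) = 0.0389 mA.
I_C = β·I_B = 50×0.0389 = 1.95 mA.
V_CE = V_CC − I_C·R_C − I_E·R_E = 12 − 1.95×2.2 − 1.99×0.27 = 7.18 V > V_CE(sat), so the active-region assumption holds.

active; I_C ≈ 1.9 mA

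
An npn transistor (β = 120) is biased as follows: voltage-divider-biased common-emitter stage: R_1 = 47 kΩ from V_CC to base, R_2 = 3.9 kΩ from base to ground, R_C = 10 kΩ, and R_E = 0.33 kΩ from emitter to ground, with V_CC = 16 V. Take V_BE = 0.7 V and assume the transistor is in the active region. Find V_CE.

V_CE ≈ 1 V

Thevenize the base divider: V_Th = V_CC·R_2/(R_1+R_2) = 16×3.9/50.9 = 1.23 V, R_Th = R_1‖R_2 = 3.6 kΩ.
Base-emitter loop: V_Th = I_B·R_Th + V_BE + (β+1)I_B·R_E, so I_B = (1.23 − 0.7) / (3.6 + 121×0.33) = 0.0121 mA.
I_C = β·I_B = 120×0.0121 = 1.45 mA, and I_E = (β+1)I_B = 1.46 mA.
V_CE = V_CC − I_C·R_C − I_E·R_E = 16 − 1.45×10 − 1.46×0.33 = 1.02 V.
V_CE = 1.02 V > 0.2 V confirms active-region operation.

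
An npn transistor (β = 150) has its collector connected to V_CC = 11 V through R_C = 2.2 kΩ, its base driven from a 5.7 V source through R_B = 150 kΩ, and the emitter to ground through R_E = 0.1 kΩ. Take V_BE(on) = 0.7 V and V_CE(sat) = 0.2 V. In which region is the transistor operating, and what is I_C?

Assume active. Base-emitter loop: I_B = (V_BB − V_BE)/(R_B + (β+1)R_E) = (5.7 − 0.7)/(150 + 151×0.1) = 0.0303 mA.
I_C = β·I_B = 150×0.0303 = 4.54 mA.
V_CE = V_CC − I_C·R_C − I_E·R_E = 11 − 4.54×2.2 − 4.57×0.1 = 0.549 V > V_CE(sat), so the active-region assumption holds.

active; I_C ≈ 4.5 mA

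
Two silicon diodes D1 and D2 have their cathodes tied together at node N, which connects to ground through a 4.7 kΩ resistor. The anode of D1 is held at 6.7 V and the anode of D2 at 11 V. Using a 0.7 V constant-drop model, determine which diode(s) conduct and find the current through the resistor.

Assume both conduct. Then node N would need to be at both 6.7−0.7 = 6 V and 11−0.7 = 10.3 V, which is impossible.
Assume only D2 conducts: V_N = 11 − 0.7 = 10.3 V, so I_R = 10.3/4.7 = 2.19 mA.
Check D1: its anode-to-cathode voltage is 6.7 − 10.3 = -3.6 V < 0.7 V, so it is off. The assumption is consistent.

Only D2 conducts; I_R ≈ 2.2 mA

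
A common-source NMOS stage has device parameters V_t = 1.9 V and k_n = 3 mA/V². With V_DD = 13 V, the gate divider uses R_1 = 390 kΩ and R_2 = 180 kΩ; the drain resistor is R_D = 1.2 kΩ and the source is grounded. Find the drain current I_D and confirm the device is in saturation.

I_D ≈ 7.3 mA

V_G = V_DD·R_2/(R_1+R_2) = 13×180/570 = 4.11 V. With the source grounded, V_GS = V_G = 4.11 V.
Assume saturation: I_D = (k_n/2)(V_GS − V_t)² = (3/2)×(4.11 − 1.9)² = 1.5×2.21² = 7.29 mA.
V_DS = V_DD − I_D·R_D = 13 − 7.29×1.2 = 4.25 V.
Saturation requires V_DS ≥ V_GS − V_t = 2.21 V; 4.25 ≥ 2.21 ✓.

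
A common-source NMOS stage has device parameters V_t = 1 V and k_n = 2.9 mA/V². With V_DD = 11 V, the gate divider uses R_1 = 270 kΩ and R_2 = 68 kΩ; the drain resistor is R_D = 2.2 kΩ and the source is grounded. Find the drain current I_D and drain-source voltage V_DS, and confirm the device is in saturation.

I_D ≈ 2.1 mA, V_DS ≈ 6.3 V

V_G = V_DD·R_2/(R_1+R_2) = 11×68/338 = 2.21 V. With the source grounded, V_GS = V_G = 2.21 V.
Assume saturation: I_D = (k_n/2)(V_GS − V_t)² = (2.9/2)×(2.21 − 1)² = 1.45×1.21² = 2.13 mA.
V_DS = V_DD − I_D·R_D = 11 − 2.13×2.2 = 6.31 V.
Saturation requires V_DS ≥ V_GS − V_t = 1.21 V; 6.31 ≥ 1.21 ✓.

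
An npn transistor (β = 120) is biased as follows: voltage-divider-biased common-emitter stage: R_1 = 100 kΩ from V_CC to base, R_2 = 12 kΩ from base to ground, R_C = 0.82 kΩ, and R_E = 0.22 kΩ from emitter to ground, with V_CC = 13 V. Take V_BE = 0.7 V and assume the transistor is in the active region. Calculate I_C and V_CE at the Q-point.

Thevenize the base divider: V_Th = V_CC·R_2/(R_1+R_2) = 13×12/112 = 1.39 V, R_Th = R_1‖R_2 = 10.7 kΩ.
Base-emitter loop: V_Th = I_B·R_Th + V_BE + (β+1)I_B·R_E, so I_B = (1.39 − 0.7) / (10.7 + 121×0.22) = 0.0186 mA.
I_C = β·I_B = 120×0.0186 = 2.23 mA, and I_E = (β+1)I_B = 2.25 mA.
V_CE = V_CC − I_C·R_C − I_E·R_E = 13 − 2.23×0.82 − 2.25×0.22 = 10.7 V.
V_CE = 10.7 V > 0.2 V confirms active-region operation.

I_C ≈ 2.2 mA, V_CE ≈ 11 V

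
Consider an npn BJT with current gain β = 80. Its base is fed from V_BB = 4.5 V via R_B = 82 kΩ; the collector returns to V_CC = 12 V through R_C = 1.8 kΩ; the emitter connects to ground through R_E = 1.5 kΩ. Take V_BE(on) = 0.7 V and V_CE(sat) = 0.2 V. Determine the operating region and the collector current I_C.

active; I_C ≈ 1.5 mA

Assume active. Base-emitter loop: I_B = (V_BB − V_BE)/(R_B + (β+1)R_E) = (4.5 − 0.7)/(82 + 81×1.5) = 0.0187 mA.
I_C = β·I_B = 80×0.0187 = 1.49 mA.
V_CE = V_CC − I_C·R_C − I_E·R_E = 12 − 1.49×1.8 − 1.51×1.5 = 7.04 V > V_CE(sat), so the active-region assumption holds.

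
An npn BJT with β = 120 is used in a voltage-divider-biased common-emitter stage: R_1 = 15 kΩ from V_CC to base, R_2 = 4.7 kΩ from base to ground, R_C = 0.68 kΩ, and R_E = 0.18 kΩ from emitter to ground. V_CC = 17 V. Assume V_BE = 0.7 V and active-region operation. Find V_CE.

Thevenize the base divider: V_Th = V_CC·R_2/(R_1+R_2) = 17×4.7/19.7 = 4.06 V, R_Th = R_1‖R_2 = 3.58 kΩ.
Base-emitter loop: V_Th = I_B·R_Th + V_BE + (β+1)I_B·R_E, so I_B = (4.06 − 0.7) / (3.58 + 121×0.18) = 0.132 mA.
I_C = β·I_B = 120×0.132 = 15.9 mA, and I_E = (β+1)I_B = 16 mA.
V_CE = V_CC − I_C·R_C − I_E·R_E = 17 − 15.9×0.68 − 16×0.18 = 3.32 V.
V_CE = 3.32 V > 0.2 V confirms active-region operation.

V_CE ≈ 3.3 V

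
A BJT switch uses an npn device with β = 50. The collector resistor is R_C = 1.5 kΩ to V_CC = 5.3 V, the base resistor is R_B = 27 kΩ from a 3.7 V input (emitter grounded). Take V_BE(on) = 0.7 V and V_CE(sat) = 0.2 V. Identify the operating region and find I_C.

Assume active: I_B = (3.7 − 0.7)/27 = 0.111 mA, giving I_C = β·I_B = 5.56 mA.
But then V_CE = 5.3 − 5.56×1.5 = -3.03 V < V_CE(sat) = 0.2 V — impossible in the active region.
So the transistor is saturated. With V_CE = 0.2 V, I_C = (V_CC − 0.2)/R_C = 5.1/1.5 = 3.4 mA.
Check: β·I_B = 5.56 mA > I_C = 3.4 mA, confirming saturation.

saturation; I_C ≈ 3.4 mA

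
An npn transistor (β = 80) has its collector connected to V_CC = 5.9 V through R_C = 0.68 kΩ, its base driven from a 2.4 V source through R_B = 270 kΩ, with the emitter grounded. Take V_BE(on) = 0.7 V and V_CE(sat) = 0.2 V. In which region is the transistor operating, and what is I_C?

Assume active. Base-emitter loop: I_B = (V_BB − V_BE)/R_B = (2.4 − 0.7)/270 = 0.0063 mA.
I_C = β·I_B = 80×0.0063 = 0.504 mA.
V_CE = V_CC − I_C·R_C = 5.9 − 0.504×0.68 = 5.56 V > V_CE(sat), so the active-region assumption holds.

active; I_C ≈ 0.5 mA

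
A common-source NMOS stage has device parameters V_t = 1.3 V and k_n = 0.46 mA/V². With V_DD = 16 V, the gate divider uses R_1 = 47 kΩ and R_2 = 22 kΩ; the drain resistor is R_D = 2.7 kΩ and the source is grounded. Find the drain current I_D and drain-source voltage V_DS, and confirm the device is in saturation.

V_G = V_DD·R_2/(R_1+R_2) = 16×22/69 = 5.1 V. With the source grounded, V_GS = V_G = 5.1 V.
Assume saturation: I_D = (k_n/2)(V_GS − V_t)² = (0.46/2)×(5.1 − 1.3)² = 0.23×3.8² = 3.32 mA.
V_DS = V_DD − I_D·R_D = 16 − 3.32×2.7 = 7.03 V.
Saturation requires V_DS ≥ V_GS − V_t = 3.8 V; 7.03 ≥ 3.8 ✓.

I_D ≈ 3.3 mA, V_DS ≈ 7 V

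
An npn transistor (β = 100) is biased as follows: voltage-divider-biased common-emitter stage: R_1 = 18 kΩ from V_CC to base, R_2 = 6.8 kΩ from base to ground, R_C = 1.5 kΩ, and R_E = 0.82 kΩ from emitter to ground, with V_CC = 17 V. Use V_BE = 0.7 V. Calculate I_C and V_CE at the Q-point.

I_C ≈ 4.5 mA, V_CE ≈ 6.5 V

Thevenize the base divider: V_Th = V_CC·R_2/(R_1+R_2) = 17×6.8/24.8 = 4.66 V, R_Th = R_1‖R_2 = 4.94 kΩ.
Base-emitter loop: V_Th = I_B·R_Th + V_BE + (β+1)I_B·R_E, so I_B = (4.66 − 0.7) / (4.94 + 101×0.82) = 0.0451 mA.
I_C = β·I_B = 100×0.0451 = 4.51 mA, and I_E = (β+1)I_B = 4.56 mA.
V_CE = V_CC − I_C·R_C − I_E·R_E = 17 − 4.51×1.5 − 4.56×0.82 = 6.49 V.
V_CE = 6.49 V > 0.2 V confirms active-region operation.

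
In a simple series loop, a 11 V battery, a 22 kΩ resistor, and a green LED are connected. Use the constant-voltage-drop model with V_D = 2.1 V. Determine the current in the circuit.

I ≈ 0.4 mA

KVL around the loop: 11 = V_D + I·R = 2.1 + I × 22 kΩ.
So I = (11 − 2.1) / 22 kΩ = 8.9 / 22 = 0.405 mA.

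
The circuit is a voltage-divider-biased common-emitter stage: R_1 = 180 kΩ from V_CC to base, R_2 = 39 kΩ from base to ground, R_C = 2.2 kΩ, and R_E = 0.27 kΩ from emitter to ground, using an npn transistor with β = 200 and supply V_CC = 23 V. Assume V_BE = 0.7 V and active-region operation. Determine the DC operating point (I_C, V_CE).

I_C ≈ 7.9 mA, V_CE ≈ 3.6 V

Thevenize the base divider: V_Th = V_CC·R_2/(R_1+R_2) = 23×39/219 = 4.1 V, R_Th = R_1‖R_2 = 32.1 kΩ.
Base-emitter loop: V_Th = I_B·R_Th + V_BE + (β+1)I_B·R_E, so I_B = (4.1 − 0.7) / (32.1 + 201×0.27) = 0.0393 mA.
I_C = β·I_B = 200×0.0393 = 7.87 mA, and I_E = (β+1)I_B = 7.91 mA.
V_CE = V_CC − I_C·R_C − I_E·R_E = 23 − 7.87×2.2 − 7.91×0.27 = 3.56 V.
V_CE = 3.56 V > 0.2 V confirms active-region operation.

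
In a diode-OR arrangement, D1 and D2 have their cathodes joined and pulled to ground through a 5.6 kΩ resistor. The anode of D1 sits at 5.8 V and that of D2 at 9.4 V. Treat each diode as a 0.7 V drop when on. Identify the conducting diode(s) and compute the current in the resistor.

Only D2 conducts; I_R ≈ 1.6 mA

Assume both conduct. Then node N would need to be at both 5.8−0.7 = 5.1 V and 9.4−0.7 = 8.7 V, which is impossible.
Assume only D2 conducts: V_N = 9.4 − 0.7 = 8.7 V, so I_R = 8.7/5.6 = 1.55 mA.
Check D1: its anode-to-cathode voltage is 5.8 − 8.7 = -2.9 V < 0.7 V, so it is off. The assumption is consistent.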